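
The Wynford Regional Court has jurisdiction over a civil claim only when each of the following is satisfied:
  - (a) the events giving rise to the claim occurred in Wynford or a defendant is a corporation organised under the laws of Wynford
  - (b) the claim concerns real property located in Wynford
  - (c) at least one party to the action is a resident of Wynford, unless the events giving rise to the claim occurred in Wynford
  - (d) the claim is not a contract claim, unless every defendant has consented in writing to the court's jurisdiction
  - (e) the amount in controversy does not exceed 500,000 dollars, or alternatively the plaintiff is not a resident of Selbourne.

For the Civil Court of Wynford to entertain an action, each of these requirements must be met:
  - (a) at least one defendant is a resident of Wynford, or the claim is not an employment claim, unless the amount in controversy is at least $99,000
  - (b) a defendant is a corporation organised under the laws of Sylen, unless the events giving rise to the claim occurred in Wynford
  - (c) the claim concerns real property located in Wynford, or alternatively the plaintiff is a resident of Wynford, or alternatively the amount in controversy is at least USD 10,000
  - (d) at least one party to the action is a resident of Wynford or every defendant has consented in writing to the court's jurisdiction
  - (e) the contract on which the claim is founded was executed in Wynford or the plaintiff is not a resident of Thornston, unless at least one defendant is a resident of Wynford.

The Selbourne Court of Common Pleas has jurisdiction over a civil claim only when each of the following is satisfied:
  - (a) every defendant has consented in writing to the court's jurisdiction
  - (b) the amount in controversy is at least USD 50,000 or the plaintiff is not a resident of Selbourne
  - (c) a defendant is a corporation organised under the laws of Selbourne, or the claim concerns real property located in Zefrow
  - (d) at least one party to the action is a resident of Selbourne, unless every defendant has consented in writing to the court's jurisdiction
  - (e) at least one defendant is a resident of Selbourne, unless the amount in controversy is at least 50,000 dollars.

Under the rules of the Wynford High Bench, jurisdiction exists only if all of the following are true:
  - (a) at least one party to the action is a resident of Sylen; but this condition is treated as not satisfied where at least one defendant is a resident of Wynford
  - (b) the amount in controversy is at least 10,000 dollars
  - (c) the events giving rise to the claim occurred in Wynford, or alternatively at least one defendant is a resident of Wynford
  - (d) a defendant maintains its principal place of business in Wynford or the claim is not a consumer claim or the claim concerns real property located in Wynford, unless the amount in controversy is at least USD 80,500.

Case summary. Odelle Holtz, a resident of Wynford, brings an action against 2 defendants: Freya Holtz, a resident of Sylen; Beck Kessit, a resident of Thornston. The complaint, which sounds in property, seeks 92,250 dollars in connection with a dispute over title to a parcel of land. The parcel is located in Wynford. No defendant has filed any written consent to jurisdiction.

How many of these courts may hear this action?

The Wynford Regional Court:
  (a) The operative events occurred in Wynford — that alternative is enough. Met.
  (b) The property lies in Wynford. Condition met.
  (c) Odelle Holtz resides in Wynford. Satisfied.
  (d) The claim is a property claim, not a contract claim. Satisfied.
  (e) The amount in controversy is USD 92,250, within the $500,000 ceiling, so one alternative holds. Met.
  → Jurisdiction lies.
The Civil Court of Wynford:
  (a) The claim is a property claim, not an employment claim, so this disjunct is met. Satisfied.
  (b) No defendant is a corporation. The proviso rescues it, though: the operative events occurred in Wynford. Condition met.
  (c) The property lies in Wynford — that alternative is enough. Met.
  (d) Odelle Holtz resides in Wynford, so this disjunct is met. Met.
  (e) The plaintiff resides in Wynford, which is not Thornston, which satisfies one of the alternatives. Condition met.
  → Jurisdiction lies.
The Selbourne Court of Common Pleas:
  (a) No such written consent has been filed. Not met.
  (b) The amount in controversy is 92,250 dollars, which meets the USD 50,000 floor — that alternative is enough. Condition met.
  (c) No defendant is a corporation; the property lies in Wynford, not Zefrow — no alternative holds. Fails.
  (d) No party resides in Selbourne. Nor does the 'unless' clause help: no such written consent has been filed. Not met.
  (e) No defendant resides in Selbourne (they reside in Sylen, Thornston). The proviso rescues it, though: the amount in controversy is $92,250, which meets the $50,000 floor. Condition met.
  → The court lacks jurisdiction.
The Wynford High Bench:
  (a) Freya Holtz resides in Sylen. And the carve-out is inapplicable — no defendant resides in Wynford (they reside in Sylen, Thornston). Satisfied.
  (b) The amount in controversy is $92,250, which meets the 10,000 dollars floor. Condition met.
  (c) The operative events occurred in Wynford, so this disjunct is met. Met.
  (d) The claim is a property claim, not a consumer claim — that alternative is enough. Condition met.
  → The court has jurisdiction.
Courts with jurisdiction: the Wynford Regional Court, the Civil Court of Wynford, the Wynford High Bench — 3 in total.

3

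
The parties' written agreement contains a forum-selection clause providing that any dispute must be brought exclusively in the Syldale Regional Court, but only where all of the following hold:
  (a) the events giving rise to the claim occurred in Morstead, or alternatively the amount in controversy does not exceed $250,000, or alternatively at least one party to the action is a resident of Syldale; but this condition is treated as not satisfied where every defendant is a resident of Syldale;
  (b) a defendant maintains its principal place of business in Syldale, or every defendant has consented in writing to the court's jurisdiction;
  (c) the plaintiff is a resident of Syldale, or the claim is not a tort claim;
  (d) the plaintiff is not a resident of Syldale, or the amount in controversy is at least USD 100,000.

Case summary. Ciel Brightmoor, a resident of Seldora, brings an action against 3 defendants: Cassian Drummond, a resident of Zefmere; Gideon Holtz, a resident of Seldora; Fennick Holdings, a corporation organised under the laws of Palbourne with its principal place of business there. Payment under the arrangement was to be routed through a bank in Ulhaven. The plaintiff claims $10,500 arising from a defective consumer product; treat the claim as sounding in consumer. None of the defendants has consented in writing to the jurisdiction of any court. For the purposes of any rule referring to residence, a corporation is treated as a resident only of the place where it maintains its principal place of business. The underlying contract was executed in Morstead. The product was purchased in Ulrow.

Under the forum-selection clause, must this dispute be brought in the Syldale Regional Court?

The Syldale Regional Court:
  (a) The amount in controversy is USD 10,500, within the $250,000 ceiling, so one alternative holds. And the carve-out is inapplicable — the defendants reside as follows — Cassian Drummond in Zefmere, Gideon Holtz in Seldora, Fennick Holdings in Palbourne — not all in Syldale. Condition met.
  (b) The corporate defendant(s) have their principal place of business in Palbourne, not Syldale; no such written consent has been filed — no alternative holds. Condition not met.
  (c) The claim is a consumer claim, not a tort claim, which satisfies one of the alternatives. Met.
  (d) The plaintiff resides in Seldora, which is not Syldale, which satisfies one of the alternatives. Condition met.
  → The clause does not apply.

No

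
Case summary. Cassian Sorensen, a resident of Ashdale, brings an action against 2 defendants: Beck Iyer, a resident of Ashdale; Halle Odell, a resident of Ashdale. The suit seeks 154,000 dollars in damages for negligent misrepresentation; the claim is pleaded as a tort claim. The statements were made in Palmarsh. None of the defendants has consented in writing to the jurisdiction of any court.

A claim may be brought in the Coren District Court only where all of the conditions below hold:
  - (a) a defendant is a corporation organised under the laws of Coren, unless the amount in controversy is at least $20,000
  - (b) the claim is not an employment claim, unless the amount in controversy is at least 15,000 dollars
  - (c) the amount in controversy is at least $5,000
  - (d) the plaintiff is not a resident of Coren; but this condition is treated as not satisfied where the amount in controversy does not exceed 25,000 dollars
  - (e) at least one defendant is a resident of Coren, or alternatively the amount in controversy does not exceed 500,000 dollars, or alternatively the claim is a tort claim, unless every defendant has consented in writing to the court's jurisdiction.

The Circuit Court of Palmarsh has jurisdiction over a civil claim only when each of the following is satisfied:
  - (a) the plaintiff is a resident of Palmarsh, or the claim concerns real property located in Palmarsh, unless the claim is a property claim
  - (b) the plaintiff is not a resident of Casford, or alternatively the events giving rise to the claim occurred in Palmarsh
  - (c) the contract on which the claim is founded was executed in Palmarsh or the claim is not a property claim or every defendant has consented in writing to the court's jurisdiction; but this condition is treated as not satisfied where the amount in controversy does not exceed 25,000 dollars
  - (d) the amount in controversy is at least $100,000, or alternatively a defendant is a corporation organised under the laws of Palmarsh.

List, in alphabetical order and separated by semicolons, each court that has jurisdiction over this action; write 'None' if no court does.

The Coren District Court:
  (a) No defendant is a corporation. However, the amount in controversy is USD 154,000, which meets the 20,000 dollars floor, so the 'unless' proviso supplies this condition. Met.
  (b) The claim is a tort claim, not an employment claim. Condition met.
  (c) The amount in controversy is 154,000 dollars, which meets the 5,000 dollars floor. Met.
  (d) The plaintiff resides in Ashdale, which is not Coren. The carve-out does not apply: the amount in controversy is 154,000 dollars, above the 25,000 dollars ceiling. Met.
  (e) The amount in controversy is USD 154,000, within the 500,000 dollars ceiling — that alternative is enough. Satisfied.
  → Every requirement is satisfied — jurisdiction.
The Circuit Court of Palmarsh:
  (a) The plaintiff resides in Ashdale, not Palmarsh; the claim does not concern real property — no alternative holds. The proviso offers no rescue either, since the claim is a tort claim, not a property claim. Condition not met.
  (b) The plaintiff resides in Ashdale, which is not Casford, which satisfies one of the alternatives. Satisfied.
  (c) The claim is a tort claim, not a property claim, which satisfies one of the alternatives. The carve-out does not apply: the amount in controversy is USD 154,000, above the 25,000 dollars ceiling. Met.
  (d) The amount in controversy is USD 154,000, which meets the $100,000 floor, which satisfies one of the alternatives. Condition met.
  → The court lacks jurisdiction.

the Coren District Court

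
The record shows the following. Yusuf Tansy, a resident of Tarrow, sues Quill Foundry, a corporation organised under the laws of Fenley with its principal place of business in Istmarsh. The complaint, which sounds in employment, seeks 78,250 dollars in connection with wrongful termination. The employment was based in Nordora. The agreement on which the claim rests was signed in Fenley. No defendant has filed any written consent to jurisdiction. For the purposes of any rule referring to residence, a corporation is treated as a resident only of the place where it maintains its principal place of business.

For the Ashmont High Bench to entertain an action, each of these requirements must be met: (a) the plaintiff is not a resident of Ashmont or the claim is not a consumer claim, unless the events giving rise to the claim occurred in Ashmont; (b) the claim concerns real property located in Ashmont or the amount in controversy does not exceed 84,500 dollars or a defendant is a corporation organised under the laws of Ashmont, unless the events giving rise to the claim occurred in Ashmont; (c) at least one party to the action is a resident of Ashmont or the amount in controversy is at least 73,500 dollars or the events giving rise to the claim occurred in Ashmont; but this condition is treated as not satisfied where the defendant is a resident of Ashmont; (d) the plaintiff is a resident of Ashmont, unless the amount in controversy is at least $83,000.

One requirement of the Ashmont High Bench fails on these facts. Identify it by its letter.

(d)

The Ashmont High Bench:
  (a) The plaintiff resides in Tarrow, which is not Ashmont — that alternative is enough. Satisfied.
  (b) The amount in controversy is $78,250, within the $84,500 ceiling — that alternative is enough. Met.
  (c) The amount in controversy is 78,250 dollars, which meets the $73,500 floor, which satisfies one of the alternatives. The carve-out does not apply: the defendant resides in Istmarsh, not Ashmont. Met.
  (d) The plaintiff resides in Tarrow, not Ashmont. Nor does the 'unless' clause help: the amount in controversy is $78,250, below the USD 83,000 floor. Not met.
Only condition (d) fails.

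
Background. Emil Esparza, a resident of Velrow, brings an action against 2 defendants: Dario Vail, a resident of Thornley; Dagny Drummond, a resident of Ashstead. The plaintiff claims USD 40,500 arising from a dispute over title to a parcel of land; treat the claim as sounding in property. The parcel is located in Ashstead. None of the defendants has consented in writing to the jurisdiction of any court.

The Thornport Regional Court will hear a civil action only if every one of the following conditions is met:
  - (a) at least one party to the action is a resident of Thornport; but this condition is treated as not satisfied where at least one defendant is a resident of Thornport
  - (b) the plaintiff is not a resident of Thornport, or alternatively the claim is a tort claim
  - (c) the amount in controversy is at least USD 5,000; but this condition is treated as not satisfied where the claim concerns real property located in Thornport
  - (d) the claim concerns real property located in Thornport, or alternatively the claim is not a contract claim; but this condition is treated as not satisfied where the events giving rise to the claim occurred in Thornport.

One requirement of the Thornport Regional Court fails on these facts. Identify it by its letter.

The Thornport Regional Court:
  (a) No party resides in Thornport. Not satisfied.
  (b) The plaintiff resides in Velrow, which is not Thornport — that alternative is enough. Satisfied.
  (c) The amount in controversy is 40,500 dollars, which meets the 5,000 dollars floor. The exception is not triggered, since the property lies in Ashstead, not Thornport. Met.
  (d) The claim is a property claim, not a contract claim, which satisfies one of the alternatives. The carve-out does not apply: the operative events occurred in Ashstead, not Thornport. Met.
Only condition (a) fails.

(a)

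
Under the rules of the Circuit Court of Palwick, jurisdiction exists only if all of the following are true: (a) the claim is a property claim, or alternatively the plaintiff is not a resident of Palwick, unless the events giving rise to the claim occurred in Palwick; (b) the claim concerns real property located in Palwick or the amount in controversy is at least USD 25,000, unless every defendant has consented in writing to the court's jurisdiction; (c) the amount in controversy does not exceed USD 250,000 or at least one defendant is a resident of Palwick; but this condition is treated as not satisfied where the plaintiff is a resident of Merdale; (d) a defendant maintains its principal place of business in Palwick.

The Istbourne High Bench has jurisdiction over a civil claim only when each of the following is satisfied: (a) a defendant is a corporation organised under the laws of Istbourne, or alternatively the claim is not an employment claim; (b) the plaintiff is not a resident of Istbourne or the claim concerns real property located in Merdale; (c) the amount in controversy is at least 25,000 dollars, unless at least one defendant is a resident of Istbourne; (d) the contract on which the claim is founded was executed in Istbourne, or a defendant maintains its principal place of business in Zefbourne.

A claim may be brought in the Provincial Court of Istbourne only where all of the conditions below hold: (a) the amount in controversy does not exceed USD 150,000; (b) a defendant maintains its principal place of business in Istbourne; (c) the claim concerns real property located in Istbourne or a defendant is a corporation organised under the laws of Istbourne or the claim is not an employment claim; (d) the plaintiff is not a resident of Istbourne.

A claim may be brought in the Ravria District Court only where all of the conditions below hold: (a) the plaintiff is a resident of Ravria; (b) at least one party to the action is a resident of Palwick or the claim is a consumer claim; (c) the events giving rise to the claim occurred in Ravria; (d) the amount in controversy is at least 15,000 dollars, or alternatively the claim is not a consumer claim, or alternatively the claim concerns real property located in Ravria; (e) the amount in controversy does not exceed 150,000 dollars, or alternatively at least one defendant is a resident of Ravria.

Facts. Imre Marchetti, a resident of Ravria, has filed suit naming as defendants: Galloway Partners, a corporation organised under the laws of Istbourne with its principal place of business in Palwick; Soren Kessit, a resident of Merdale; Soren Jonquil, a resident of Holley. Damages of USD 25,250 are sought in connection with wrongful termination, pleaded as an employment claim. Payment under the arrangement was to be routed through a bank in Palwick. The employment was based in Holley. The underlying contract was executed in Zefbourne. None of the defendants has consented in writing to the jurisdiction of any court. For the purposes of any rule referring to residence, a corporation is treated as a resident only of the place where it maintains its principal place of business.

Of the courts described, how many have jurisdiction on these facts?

The Circuit Court of Palwick:
  (a) The plaintiff resides in Ravria, which is not Palwick, which satisfies one of the alternatives. Satisfied.
  (b) The amount in controversy is $25,250, which meets the $25,000 floor, which satisfies one of the alternatives. Condition met.
  (c) The amount in controversy is $25,250, within the $250,000 ceiling, which satisfies one of the alternatives. And the carve-out is inapplicable — the plaintiff resides in Ravria, not Merdale. Condition met.
  (d) Galloway Partners has its principal place of business in Palwick. Condition met.
  → Jurisdiction lies.
The Istbourne High Bench:
  (a) Galloway Partners is organised under the laws of Istbourne — that alternative is enough. Met.
  (b) The plaintiff resides in Ravria, which is not Istbourne — that alternative is enough. Met.
  (c) The amount in controversy is USD 25,250, which meets the 25,000 dollars floor. Met.
  (d) The contract was executed in Zefbourne, not Istbourne; the corporate defendant(s) have their principal place of business in Palwick, not Zefbourne — every alternative fails. Condition not met.
  → At least one condition fails; no jurisdiction.
The Provincial Court of Istbourne:
  (a) The amount in controversy is 25,250 dollars, within the $150,000 ceiling. Condition met.
  (b) The corporate defendant(s) have their principal place of business in Palwick, not Istbourne. Not satisfied.
  (c) Galloway Partners is organised under the laws of Istbourne, so this disjunct is met. Condition met.
  (d) The plaintiff resides in Ravria, which is not Istbourne. Satisfied.
  → The court lacks jurisdiction.
The Ravria District Court:
  (a) The plaintiff resides in Ravria. Satisfied.
  (b) Galloway Partners resides in Palwick, so one alternative holds. Condition met.
  (c) The operative events occurred in Holley, not Ravria. Not met.
  (d) The amount in controversy is $25,250, which meets the $15,000 floor, which satisfies one of the alternatives. Met.
  (e) The amount in controversy is USD 25,250, within the USD 150,000 ceiling — that alternative is enough. Met.
  → The court lacks jurisdiction.
Courts with jurisdiction: the Circuit Court of Palwick — 1 in total.

1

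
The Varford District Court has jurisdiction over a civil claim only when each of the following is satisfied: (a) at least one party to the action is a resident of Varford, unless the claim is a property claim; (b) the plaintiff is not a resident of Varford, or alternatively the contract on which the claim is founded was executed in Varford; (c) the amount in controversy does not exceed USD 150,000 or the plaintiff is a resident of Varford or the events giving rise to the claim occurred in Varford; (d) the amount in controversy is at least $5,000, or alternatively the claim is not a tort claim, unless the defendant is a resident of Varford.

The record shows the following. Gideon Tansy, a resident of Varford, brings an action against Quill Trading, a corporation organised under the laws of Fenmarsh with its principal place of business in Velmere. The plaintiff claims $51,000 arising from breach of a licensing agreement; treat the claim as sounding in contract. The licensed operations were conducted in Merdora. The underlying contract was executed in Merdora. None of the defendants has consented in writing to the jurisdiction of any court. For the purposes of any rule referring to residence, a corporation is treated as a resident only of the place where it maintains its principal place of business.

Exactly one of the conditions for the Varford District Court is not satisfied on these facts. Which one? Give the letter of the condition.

The Varford District Court:
  (a) Gideon Tansy resides in Varford. Met.
  (b) The plaintiff resides in Varford; the contract was executed in Merdora, not Varford — every alternative fails. Fails.
  (c) The amount in controversy is $51,000, within the 150,000 dollars ceiling, so this disjunct is met. Met.
  (d) The amount in controversy is $51,000, which meets the 5,000 dollars floor — that alternative is enough. Satisfied.
Only condition (b) fails.

(b)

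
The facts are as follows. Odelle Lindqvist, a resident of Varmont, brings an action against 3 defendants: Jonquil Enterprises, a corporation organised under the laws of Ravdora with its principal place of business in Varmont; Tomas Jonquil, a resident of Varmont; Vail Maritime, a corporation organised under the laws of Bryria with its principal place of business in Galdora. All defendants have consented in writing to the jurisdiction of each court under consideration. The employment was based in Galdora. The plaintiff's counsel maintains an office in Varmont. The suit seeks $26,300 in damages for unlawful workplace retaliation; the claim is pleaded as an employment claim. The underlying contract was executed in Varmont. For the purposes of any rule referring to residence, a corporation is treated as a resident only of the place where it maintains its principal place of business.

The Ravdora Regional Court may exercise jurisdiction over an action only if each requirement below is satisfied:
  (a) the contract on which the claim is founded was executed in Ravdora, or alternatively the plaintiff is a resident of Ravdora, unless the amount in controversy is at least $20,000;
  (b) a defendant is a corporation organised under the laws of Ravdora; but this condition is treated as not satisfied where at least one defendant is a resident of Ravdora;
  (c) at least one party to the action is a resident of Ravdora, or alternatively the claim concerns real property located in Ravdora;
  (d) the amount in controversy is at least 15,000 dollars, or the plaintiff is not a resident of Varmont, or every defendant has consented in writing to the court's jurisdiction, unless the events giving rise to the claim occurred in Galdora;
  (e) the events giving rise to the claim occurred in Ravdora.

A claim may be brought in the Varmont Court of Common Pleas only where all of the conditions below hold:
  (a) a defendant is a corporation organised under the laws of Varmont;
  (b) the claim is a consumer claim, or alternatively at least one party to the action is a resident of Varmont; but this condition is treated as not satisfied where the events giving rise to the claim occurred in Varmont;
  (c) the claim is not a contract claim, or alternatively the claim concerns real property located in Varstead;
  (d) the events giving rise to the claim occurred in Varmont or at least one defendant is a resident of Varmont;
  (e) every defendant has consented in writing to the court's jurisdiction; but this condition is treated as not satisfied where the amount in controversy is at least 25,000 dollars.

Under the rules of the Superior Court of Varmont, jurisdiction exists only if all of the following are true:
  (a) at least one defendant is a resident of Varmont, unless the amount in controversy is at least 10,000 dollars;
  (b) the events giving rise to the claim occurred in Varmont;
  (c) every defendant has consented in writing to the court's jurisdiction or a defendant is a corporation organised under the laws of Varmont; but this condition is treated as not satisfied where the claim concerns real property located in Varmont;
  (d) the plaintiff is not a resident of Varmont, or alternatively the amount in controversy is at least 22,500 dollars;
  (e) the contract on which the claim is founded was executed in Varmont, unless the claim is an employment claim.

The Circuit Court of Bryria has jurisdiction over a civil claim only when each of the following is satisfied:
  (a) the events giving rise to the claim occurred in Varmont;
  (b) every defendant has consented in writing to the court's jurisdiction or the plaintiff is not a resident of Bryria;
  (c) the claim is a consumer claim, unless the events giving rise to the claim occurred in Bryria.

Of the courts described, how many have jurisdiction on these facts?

0

The Ravdora Regional Court:
  (a) The contract was executed in Varmont, not Ravdora; the plaintiff resides in Varmont, not Ravdora — every alternative fails. The proviso rescues it, though: the amount in controversy is USD 26,300, which meets the $20,000 floor. Condition met.
  (b) Jonquil Enterprises is organised under the laws of Ravdora. The carve-out does not apply: no defendant resides in Ravdora (they reside in Varmont, Varmont, Galdora). Condition met.
  (c) No party resides in Ravdora; the claim does not concern real property — no alternative holds. Not satisfied.
  (d) The amount in controversy is 26,300 dollars, which meets the USD 15,000 floor — that alternative is enough. Condition met.
  (e) The operative events occurred in Galdora, not Ravdora. Not met.
  → No jurisdiction.
The Varmont Court of Common Pleas:
  (a) The corporate defendant(s) are organised in Bryria, Ravdora, not Varmont. Fails.
  (b) Odelle Lindqvist resides in Varmont, which satisfies one of the alternatives. The exception is not triggered, since the operative events occurred in Galdora, not Varmont. Met.
  (c) The claim is an employment claim, not a contract claim, so one alternative holds. Satisfied.
  (d) Jonquil Enterprises resides in Varmont — that alternative is enough. Met.
  (e) Every defendant has filed written consent. But the amount in controversy is 26,300 dollars, which meets the USD 25,000 floor, triggering the carve-out and defeating this condition. Condition not met.
  → No jurisdiction.
The Superior Court of Varmont:
  (a) Jonquil Enterprises resides in Varmont. Condition met.
  (b) The operative events occurred in Galdora, not Varmont. Fails.
  (c) Every defendant has filed written consent, which satisfies one of the alternatives. The carve-out does not apply: the claim does not concern real property. Met.
  (d) The amount in controversy is $26,300, which meets the 22,500 dollars floor, so this disjunct is met. Satisfied.
  (e) The contract was executed in Varmont. Met.
  → At least one condition fails; no jurisdiction.
The Circuit Court of Bryria:
  (a) The operative events occurred in Galdora, not Varmont. Condition not met.
  (b) Every defendant has filed written consent, which satisfies one of the alternatives. Satisfied.
  (c) The claim is an employment claim, not a consumer claim. Nor does the 'unless' clause help: the operative events occurred in Galdora, not Bryria. Not satisfied.
  → At least one condition fails; no jurisdiction.
No court satisfies all of its conditions.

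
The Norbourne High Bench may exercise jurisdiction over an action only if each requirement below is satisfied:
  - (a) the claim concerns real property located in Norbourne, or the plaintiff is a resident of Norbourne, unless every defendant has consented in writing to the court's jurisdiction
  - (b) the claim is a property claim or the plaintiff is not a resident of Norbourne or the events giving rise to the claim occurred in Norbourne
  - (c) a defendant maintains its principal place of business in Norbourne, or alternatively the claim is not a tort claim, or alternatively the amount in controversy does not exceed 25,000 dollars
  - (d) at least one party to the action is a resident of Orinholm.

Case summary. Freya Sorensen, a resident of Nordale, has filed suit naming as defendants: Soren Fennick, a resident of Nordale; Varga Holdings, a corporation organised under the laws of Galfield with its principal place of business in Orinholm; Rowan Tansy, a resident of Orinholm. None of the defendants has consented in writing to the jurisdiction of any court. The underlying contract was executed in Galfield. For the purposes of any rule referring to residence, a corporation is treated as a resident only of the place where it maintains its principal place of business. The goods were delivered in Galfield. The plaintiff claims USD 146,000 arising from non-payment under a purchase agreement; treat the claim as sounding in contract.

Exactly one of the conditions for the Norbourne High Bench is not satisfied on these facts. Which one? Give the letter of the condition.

The Norbourne High Bench:
  (a) The claim does not concern real property; the plaintiff resides in Nordale, not Norbourne — no alternative holds. And no such written consent has been filed, so the proviso does not save it. Condition not met.
  (b) The plaintiff resides in Nordale, which is not Norbourne, which satisfies one of the alternatives. Satisfied.
  (c) The claim is a contract claim, not a tort claim — that alternative is enough. Condition met.
  (d) Varga Holdings resides in Orinholm. Met.
Only condition (a) fails.

(a)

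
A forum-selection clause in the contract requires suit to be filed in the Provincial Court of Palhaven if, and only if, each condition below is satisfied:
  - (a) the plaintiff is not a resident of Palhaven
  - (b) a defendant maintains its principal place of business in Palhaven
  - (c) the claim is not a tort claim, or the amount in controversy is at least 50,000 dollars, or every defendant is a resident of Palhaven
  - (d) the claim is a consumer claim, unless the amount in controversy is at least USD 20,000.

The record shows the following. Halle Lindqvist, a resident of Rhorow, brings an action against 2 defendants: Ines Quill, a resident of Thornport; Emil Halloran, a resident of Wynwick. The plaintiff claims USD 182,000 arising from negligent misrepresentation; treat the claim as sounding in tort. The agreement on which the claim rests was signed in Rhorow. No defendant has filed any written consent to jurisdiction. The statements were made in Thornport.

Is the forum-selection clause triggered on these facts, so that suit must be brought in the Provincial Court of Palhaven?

No

The Provincial Court of Palhaven:
  (a) The plaintiff resides in Rhorow, which is not Palhaven. Met.
  (b) No defendant is a corporation. Not satisfied.
  (c) The amount in controversy is 182,000 dollars, which meets the $50,000 floor, so one alternative holds. Condition met.
  (d) The claim is a tort claim, not a consumer claim. But the amount in controversy is $182,000, which meets the USD 20,000 floor, and the 'unless' clause therefore excuses the requirement. Condition met.
  → Forum clause is not triggered.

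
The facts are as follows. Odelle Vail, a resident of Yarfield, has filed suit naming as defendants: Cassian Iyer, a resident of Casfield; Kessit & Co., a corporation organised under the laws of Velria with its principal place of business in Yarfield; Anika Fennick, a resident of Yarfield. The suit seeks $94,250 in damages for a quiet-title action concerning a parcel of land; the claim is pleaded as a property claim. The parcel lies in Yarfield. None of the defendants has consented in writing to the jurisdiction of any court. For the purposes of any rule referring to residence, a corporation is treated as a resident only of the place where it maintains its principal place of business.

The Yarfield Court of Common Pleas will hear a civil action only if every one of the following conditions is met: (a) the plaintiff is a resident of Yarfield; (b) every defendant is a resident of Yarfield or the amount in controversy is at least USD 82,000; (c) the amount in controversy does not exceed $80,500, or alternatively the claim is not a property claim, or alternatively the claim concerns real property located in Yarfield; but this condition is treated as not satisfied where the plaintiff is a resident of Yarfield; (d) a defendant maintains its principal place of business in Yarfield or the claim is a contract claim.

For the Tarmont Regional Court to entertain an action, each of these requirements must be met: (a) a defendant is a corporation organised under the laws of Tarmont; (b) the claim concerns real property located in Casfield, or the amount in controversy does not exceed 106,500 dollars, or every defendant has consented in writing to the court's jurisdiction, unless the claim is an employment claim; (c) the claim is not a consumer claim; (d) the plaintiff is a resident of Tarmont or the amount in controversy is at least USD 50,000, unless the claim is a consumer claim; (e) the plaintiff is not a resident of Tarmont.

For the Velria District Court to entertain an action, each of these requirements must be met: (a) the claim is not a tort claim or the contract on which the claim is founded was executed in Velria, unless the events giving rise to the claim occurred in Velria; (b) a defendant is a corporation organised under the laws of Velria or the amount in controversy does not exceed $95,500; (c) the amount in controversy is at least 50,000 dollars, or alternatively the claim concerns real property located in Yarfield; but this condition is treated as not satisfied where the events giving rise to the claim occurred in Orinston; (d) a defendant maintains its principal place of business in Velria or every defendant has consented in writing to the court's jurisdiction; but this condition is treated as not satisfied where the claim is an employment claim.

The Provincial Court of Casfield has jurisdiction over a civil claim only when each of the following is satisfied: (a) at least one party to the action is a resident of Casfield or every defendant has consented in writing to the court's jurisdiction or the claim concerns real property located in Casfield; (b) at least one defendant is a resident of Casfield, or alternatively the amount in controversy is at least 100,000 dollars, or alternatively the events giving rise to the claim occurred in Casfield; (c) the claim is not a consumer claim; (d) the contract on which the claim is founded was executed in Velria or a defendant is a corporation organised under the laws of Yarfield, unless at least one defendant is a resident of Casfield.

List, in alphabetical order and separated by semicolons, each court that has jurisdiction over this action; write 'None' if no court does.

the Provincial Court of Casfield

The Yarfield Court of Common Pleas:
  (a) The plaintiff resides in Yarfield. Met.
  (b) The amount in controversy is $94,250, which meets the USD 82,000 floor, so this disjunct is met. Met.
  (c) The property lies in Yarfield, so one alternative holds. But the carve-out bites: the plaintiff resides in Yarfield. Not met.
  (d) Kessit & Co. has its principal place of business in Yarfield, which satisfies one of the alternatives. Satisfied.
  → Not every requirement is met — no jurisdiction.
The Tarmont Regional Court:
  (a) The corporate defendant(s) are organised in Velria, not Tarmont. Not satisfied.
  (b) The amount in controversy is 94,250 dollars, within the 106,500 dollars ceiling, so one alternative holds. Condition met.
  (c) The claim is a property claim, not a consumer claim. Satisfied.
  (d) The amount in controversy is $94,250, which meets the $50,000 floor, so this disjunct is met. Satisfied.
  (e) The plaintiff resides in Yarfield, which is not Tarmont. Met.
  → No jurisdiction.
The Velria District Court:
  (a) The claim is a property claim, not a tort claim — that alternative is enough. Condition met.
  (b) Kessit & Co. is organised under the laws of Velria — that alternative is enough. Met.
  (c) The amount in controversy is 94,250 dollars, which meets the $50,000 floor, so this disjunct is met. The exception is not triggered, since the operative events occurred in Yarfield, not Orinston. Satisfied.
  (d) The corporate defendant(s) have their principal place of business in Yarfield, not Velria; no such written consent has been filed — none of the alternatives is met. Not met.
  → No jurisdiction.
The Provincial Court of Casfield:
  (a) Cassian Iyer resides in Casfield, so one alternative holds. Condition met.
  (b) Cassian Iyer resides in Casfield, so this disjunct is met. Satisfied.
  (c) The claim is a property claim, not a consumer claim. Condition met.
  (d) No contract (and hence no place of execution) is alleged; the corporate defendant(s) are organised in Velria, not Yarfield — none of the alternatives is met. The proviso rescues it, though: Cassian Iyer resides in Casfield. Condition met.
  → All conditions met; jurisdiction exists.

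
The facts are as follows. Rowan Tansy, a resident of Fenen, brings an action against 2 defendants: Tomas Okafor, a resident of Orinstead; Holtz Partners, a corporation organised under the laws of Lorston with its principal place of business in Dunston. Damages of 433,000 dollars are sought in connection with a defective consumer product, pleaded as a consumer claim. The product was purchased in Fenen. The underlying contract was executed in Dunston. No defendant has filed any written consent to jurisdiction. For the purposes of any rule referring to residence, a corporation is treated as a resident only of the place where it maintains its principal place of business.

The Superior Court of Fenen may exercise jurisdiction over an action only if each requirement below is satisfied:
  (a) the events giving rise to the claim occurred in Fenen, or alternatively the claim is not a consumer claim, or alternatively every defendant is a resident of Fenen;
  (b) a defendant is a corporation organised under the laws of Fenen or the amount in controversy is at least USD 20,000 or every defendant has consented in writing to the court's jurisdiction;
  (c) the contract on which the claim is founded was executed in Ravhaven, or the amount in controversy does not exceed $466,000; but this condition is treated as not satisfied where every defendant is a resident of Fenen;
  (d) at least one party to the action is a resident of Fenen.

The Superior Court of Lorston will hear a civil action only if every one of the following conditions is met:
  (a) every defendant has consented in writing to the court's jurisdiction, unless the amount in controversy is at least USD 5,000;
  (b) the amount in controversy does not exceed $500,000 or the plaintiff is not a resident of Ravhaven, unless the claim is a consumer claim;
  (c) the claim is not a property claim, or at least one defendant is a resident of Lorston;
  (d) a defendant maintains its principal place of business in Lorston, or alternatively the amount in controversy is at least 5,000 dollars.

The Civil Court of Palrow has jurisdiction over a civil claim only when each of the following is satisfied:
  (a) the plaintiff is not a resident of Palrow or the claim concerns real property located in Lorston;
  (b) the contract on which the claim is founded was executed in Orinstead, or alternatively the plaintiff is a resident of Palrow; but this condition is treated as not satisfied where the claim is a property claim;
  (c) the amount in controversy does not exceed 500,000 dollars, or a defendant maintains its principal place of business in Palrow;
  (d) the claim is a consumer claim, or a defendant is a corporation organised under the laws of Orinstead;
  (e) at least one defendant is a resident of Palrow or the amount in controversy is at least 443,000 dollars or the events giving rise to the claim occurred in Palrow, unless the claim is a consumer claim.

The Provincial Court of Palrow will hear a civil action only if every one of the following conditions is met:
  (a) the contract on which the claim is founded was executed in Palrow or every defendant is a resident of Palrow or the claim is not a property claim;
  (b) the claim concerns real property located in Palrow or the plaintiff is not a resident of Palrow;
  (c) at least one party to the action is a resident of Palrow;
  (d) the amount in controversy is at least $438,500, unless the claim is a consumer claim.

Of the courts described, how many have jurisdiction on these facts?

2

The Superior Court of Fenen:
  (a) The operative events occurred in Fenen, which satisfies one of the alternatives. Condition met.
  (b) The amount in controversy is 433,000 dollars, which meets the 20,000 dollars floor, so one alternative holds. Met.
  (c) The amount in controversy is $433,000, within the USD 466,000 ceiling, so this disjunct is met. The exception is not triggered, since the defendants reside as follows — Tomas Okafor in Orinstead, Holtz Partners in Dunston — not all in Fenen. Satisfied.
  (d) Rowan Tansy resides in Fenen. Met.
  → The court has jurisdiction.
The Superior Court of Lorston:
  (a) No such written consent has been filed. The proviso rescues it, though: the amount in controversy is 433,000 dollars, which meets the 5,000 dollars floor. Condition met.
  (b) The amount in controversy is USD 433,000, within the 500,000 dollars ceiling, so one alternative holds. Met.
  (c) The claim is a consumer claim, not a property claim, which satisfies one of the alternatives. Condition met.
  (d) The amount in controversy is USD 433,000, which meets the $5,000 floor — that alternative is enough. Satisfied.
  → Jurisdiction lies.
The Civil Court of Palrow:
  (a) The plaintiff resides in Fenen, which is not Palrow — that alternative is enough. Satisfied.
  (b) The contract was executed in Dunston, not Orinstead; the plaintiff resides in Fenen, not Palrow — none of the alternatives is met. Fails.
  (c) The amount in controversy is $433,000, within the 500,000 dollars ceiling, so one alternative holds. Met.
  (d) The claim is a consumer claim, so this disjunct is met. Satisfied.
  (e) No defendant resides in Palrow (they reside in Orinstead, Dunston); the amount in controversy is 433,000 dollars, below the $443,000 floor; the operative events occurred in Fenen, not Palrow — no alternative holds. But the claim is a consumer claim, and the 'unless' clause therefore excuses the requirement. Condition met.
  → The court lacks jurisdiction.
The Provincial Court of Palrow:
  (a) The claim is a consumer claim, not a property claim, which satisfies one of the alternatives. Met.
  (b) The plaintiff resides in Fenen, which is not Palrow, so one alternative holds. Satisfied.
  (c) No party resides in Palrow. Fails.
  (d) The amount in controversy is 433,000 dollars, below the USD 438,500 floor. But the claim is a consumer claim, and the 'unless' clause therefore excuses the requirement. Condition met.
  → No jurisdiction.
Courts with jurisdiction: the Superior Court of Fenen, the Superior Court of Lorston — 2 in total.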